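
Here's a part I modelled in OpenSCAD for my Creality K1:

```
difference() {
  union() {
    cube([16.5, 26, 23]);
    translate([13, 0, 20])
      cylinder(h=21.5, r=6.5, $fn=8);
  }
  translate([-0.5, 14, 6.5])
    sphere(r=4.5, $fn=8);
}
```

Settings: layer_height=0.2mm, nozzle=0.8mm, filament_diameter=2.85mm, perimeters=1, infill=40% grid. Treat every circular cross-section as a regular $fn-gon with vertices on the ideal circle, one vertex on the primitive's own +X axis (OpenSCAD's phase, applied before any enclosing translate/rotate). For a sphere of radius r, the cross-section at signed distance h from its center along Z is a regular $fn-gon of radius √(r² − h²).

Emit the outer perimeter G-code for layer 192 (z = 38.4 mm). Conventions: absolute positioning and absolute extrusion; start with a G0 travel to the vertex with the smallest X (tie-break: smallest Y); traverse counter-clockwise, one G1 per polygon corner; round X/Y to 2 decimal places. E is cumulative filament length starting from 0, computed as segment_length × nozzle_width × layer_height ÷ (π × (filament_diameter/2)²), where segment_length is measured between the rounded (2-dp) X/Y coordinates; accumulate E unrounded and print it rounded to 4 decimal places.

G0 X6.50 Y0.00 Z38.40
G1 X8.40 Y-4.60 E0.1248
G1 X13.00 Y-6.50 E0.2497
G1 X17.60 Y-4.60 E0.3745
G1 X19.50 Y0.00 E0.4993
G1 X17.60 Y4.60 E0.6241
G1 X13.00 Y6.50 E0.7490
G1 X8.40 Y4.60 E0.8738
G1 X6.50 Y0.00 E0.9986

At z = 38.4 mm: the cube is not intersected at this z (z outside [0, 23]); the r=6.5 cylinder at (13, 0) contributes a regular 8-gon of circumradius 6.5; Combining (union): only the r=6.5 cylinder at (13, 0) is present, so the union is just that shape — 1 connected region; the sphere at (-0.5, 14) is not intersected at this z (|z−center|=31.900 > r=4.5); Subtracting the remaining from the first: none of the subtracted shapes is present at this height, so that combined region is unchanged — 1 connected region. The outline is a single polygon with 8 vertices. Extrusion per mm of travel: 0.8 × 0.2 / (π × 1.425²) = 0.025081. Accumulating E over each segment gives final E = 0.9986.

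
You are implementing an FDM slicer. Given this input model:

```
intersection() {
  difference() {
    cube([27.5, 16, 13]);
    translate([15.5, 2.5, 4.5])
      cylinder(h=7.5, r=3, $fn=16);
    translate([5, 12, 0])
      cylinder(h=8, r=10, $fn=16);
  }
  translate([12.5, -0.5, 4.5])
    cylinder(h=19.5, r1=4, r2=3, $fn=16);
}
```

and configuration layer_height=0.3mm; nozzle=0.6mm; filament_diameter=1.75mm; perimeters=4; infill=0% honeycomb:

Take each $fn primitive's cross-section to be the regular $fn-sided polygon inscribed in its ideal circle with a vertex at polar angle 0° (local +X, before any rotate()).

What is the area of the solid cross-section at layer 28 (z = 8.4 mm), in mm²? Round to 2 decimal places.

10.35 mm²

At z = 8.4 mm: the 27.5×16 cube contributes its full rectangle (area 440.00 mm²); the r=3 cylinder at (15.5, 2.5) gives a regular 16-gon of circumradius 3 (constant along its height) (area = (16/2)·3.000²·sin(360°/16) = 27.55 mm²); the cylinder at (5, 12) does not reach this height (z outside [0, 8]); Taking the first minus the rest: starting from the 27.5×16 cube (440.00 mm²), the r=3 cylinder at (15.5, 2.5) partially overlaps it — only the 26.56 mm² overlap (of its 27.55 mm²) is removed, clipping the outline — area = 413.44 mm²; the cone at (12.5, -0.5) (r1=4→r2=3) has section circumradius 3.800 here — a regular 16-gon (area = (16/2)·3.800²·sin(360°/16) = 44.21 mm²); Taking the intersection: the cone at (12.5, -0.5) partially overlaps that combined region; clipping to the common part keeps 10.35 mm² — area = 10.35 mm². Overall, the cross-section is a single solid region. Net area = 10.35 mm².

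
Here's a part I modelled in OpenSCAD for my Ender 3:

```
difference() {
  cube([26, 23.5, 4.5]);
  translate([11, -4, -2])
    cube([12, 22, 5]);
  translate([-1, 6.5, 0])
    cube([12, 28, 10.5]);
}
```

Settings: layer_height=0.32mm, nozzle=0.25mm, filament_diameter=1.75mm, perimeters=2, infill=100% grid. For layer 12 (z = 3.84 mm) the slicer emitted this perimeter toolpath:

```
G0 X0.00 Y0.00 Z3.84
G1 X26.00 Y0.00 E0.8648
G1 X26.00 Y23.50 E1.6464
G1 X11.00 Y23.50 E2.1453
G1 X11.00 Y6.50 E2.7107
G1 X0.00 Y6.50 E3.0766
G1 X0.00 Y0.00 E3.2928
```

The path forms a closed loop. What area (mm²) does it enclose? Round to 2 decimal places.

Apply the shoelace formula to the sequence of (X, Y) vertices; enclosed area = 424.00 mm².

424.00 mm²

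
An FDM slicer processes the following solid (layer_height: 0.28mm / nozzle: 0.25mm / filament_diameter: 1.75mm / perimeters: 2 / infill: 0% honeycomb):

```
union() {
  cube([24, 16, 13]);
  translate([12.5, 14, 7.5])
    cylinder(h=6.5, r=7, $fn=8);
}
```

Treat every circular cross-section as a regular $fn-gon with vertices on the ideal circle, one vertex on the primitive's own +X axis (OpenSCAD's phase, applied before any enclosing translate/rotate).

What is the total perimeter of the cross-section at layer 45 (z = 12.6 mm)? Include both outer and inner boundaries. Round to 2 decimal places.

84.76 mm

At z = 12.6 mm: the 24×16 cube contributes its full rectangle (perimeter 80.00 mm); the r=7 cylinder at (12.5, 14) contributes a regular 8-gon of circumradius 7 (perimeter = 2·8·7.000·sin(180°/8) = 42.86 mm); Combining (union): the regions partially overlap (shared area 95.64 mm²), so the edge portions inside another operand are dropped and the merged outline is re-measured after clipping — boundary = 84.76 mm. Overall, the cross-section is a single solid region. Total boundary length (outer) = 84.76 mm.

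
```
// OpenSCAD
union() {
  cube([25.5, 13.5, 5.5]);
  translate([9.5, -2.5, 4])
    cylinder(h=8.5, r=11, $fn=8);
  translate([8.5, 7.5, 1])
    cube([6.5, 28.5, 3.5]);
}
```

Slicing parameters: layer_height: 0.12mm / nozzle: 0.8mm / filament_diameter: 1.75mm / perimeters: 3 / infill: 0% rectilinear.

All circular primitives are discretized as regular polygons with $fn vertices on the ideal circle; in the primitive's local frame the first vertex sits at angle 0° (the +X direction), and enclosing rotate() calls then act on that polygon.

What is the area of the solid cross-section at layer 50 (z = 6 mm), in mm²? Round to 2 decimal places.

342.24 mm²

At z = 6 mm: the cube is absent (z outside [0, 5.5]); the cylinder at (9.5, -2.5): section is a regular 8-gon, circumradius r=11 (area = (8/2)·11.000²·sin(360°/8) = 342.24 mm²); the cube at (8.5, 7.5) is absent (z outside [1, 4.5]); Merging all regions: only the r=11 cylinder at (9.5, -2.5) is present, so the union is just that shape — area = 342.24 mm². Overall, the cross-section is a single solid region. Net area = 342.24 mm².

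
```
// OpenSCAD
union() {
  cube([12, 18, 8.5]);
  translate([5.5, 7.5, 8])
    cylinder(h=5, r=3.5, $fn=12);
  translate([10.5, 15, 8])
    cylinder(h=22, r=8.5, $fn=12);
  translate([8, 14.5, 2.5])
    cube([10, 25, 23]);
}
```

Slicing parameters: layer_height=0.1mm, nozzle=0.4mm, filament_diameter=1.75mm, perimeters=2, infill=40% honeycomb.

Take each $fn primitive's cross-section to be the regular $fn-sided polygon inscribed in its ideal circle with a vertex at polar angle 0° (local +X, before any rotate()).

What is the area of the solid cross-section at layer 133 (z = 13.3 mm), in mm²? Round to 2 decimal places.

At z = 13.3 mm: the cube does not reach this height (z outside [0, 8.5]); the cylinder at (5.5, 7.5) is absent (z outside [8, 13]); the cylinder at (10.5, 15): section is a regular 12-gon, circumradius r=8.5 (area = (12/2)·8.500²·sin(360°/12) = 216.75 mm²); the cube at (8, 14.5) is present — its section is the full 10×25 rectangle (area 250.00 mm²); Combining (union): the regions partially overlap — summed areas 466.75 mm² minus the doubly-counted overlap 77.73 mm² gives 389.02 mm² — area = 389.02 mm². Overall, the cross-section is a single solid region. Net area = 389.02 mm².

389.02 mm²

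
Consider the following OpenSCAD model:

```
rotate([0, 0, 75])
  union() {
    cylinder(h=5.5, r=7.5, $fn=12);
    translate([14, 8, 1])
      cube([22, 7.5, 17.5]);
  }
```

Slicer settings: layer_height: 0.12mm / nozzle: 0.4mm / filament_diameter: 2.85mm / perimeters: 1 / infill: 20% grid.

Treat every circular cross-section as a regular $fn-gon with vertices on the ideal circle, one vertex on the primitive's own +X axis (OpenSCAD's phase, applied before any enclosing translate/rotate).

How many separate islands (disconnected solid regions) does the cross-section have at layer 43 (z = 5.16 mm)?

At z = 5.16 mm: the r=7.5 cylinder contributes a regular 12-gon of circumradius 7.5; the 22×7.5 cube at (14, 8) contributes its full rectangle; Taking the union: the 2 present regions are separate (no shared area or edge), so areas and boundary lengths simply add and each stays a separate island — 2 connected regions; (rotated 75° about Z; rotation is an isometry so areas/perimeters/island counts are preserved). Overall, the cross-section has 2 separate islands. Island count = 2.

2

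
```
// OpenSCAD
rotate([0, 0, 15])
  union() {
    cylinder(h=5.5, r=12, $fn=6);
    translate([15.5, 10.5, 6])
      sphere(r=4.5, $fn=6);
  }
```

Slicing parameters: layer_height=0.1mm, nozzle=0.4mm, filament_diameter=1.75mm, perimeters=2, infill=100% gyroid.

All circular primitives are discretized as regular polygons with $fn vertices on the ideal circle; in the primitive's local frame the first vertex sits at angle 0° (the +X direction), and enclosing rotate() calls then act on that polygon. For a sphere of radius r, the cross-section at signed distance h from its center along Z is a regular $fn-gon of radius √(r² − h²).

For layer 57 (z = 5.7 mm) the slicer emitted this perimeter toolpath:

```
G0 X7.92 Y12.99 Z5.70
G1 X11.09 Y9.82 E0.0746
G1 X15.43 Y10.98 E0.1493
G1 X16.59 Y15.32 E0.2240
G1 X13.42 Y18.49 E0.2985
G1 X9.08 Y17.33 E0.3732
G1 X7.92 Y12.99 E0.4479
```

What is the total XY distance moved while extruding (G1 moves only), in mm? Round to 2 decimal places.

26.94 mm

Sum the Euclidean lengths of each G1 segment: total = 26.94 mm.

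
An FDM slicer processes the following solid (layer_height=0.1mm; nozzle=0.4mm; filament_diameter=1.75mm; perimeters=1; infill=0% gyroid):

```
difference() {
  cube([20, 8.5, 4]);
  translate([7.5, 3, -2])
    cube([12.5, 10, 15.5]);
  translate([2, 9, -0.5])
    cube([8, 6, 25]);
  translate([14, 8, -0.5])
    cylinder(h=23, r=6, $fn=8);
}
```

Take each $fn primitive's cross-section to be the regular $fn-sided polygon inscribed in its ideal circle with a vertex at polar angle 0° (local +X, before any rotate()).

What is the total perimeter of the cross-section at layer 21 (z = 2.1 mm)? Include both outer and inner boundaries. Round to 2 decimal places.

At z = 2.1 mm: the cube (footprint 20×8.5) is included at this height (perimeter 57.00 mm); the cube at (7.5, 3) (footprint 12.5×10) is included at this height (perimeter 45.00 mm); the cube at (2, 9) (footprint 8×6) is included at this height (perimeter 28.00 mm); the cylinder at (14, 8): section is a regular 8-gon, circumradius r=6 (perimeter = 2·8·6.000·sin(180°/8) = 36.74 mm); Subtracting the remaining from the first: starting from the 20×8.5 cube, the 12.5×10 cube at (7.5, 3) partially overlaps it — only the 68.75 mm² overlap (of its 125.00 mm²) is removed, clipping the outline; the 8×6 cube at (2, 9) misses the remaining region (no effect); the r=6 cylinder at (14, 8) partially overlaps it — only the 2.41 mm² overlap (of its 101.82 mm²) is removed, clipping the outline — boundary = 57.40 mm. Overall, the cross-section is a single solid region. Total boundary length (outer) = 57.40 mm.

57.40 mm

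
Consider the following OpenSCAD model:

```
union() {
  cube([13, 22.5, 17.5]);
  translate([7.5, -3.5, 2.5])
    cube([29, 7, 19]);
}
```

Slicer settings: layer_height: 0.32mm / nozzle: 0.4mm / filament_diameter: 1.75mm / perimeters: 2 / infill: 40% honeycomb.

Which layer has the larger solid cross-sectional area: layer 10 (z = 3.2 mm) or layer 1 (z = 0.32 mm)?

Layer 10 (z = 3.2): the 13×22.5 cube contributes its full rectangle (area 292.50 mm²); the cube at (7.5, -3.5) is present — its section is the full 29×7 rectangle (area 203.00 mm²); Taking the union: the regions partially overlap — summed areas 495.50 mm² minus the doubly-counted overlap 19.25 mm² gives 476.25 mm² — area = 476.25 mm². So its area = 476.25 mm². Layer 1 (z = 0.32): the cube (footprint 13×22.5) is included at this height (area 292.50 mm²); the cube at (7.5, -3.5) is absent (z outside [2.5, 21.5]); Combining (union): only the 13×22.5 cube is present, so the union is just that shape — area = 292.50 mm². So its area = 292.50 mm². Layer 10 is larger (476.25 vs 292.50 mm²).

layer 10 (z = 3.2 mm)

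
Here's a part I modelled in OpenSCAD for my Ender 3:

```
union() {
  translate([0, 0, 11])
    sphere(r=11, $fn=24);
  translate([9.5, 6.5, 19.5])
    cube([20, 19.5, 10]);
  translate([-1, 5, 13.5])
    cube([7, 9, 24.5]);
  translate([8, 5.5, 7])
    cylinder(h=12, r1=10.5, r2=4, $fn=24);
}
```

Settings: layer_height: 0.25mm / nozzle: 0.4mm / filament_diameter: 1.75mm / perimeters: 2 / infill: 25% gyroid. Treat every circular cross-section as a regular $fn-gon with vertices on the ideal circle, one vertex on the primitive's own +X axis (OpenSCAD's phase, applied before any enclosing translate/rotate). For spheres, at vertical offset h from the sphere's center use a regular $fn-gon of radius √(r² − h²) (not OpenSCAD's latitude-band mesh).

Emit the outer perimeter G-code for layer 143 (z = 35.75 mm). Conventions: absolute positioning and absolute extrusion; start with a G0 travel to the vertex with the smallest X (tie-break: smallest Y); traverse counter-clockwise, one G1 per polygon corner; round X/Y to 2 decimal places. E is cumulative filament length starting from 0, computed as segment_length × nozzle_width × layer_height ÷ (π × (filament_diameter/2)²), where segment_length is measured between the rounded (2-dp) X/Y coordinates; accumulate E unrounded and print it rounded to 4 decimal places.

At z = 35.75 mm: the sphere is not intersected at this z (|z−center|=24.750 > r=11); the cube at (9.5, 6.5) does not reach this height (z outside [19.5, 29.5]); the cube at (-1, 5) is present — its section is the full 7×9 rectangle; the cone at (8, 5.5) is absent (z outside [7, 19]); Merging all regions: only the 7×9 cube at (-1, 5) is present, so the union is just that shape — 1 connected region. The outline is a single polygon with 4 vertices. Extrusion per mm of travel: 0.4 × 0.25 / (π × 0.875²) = 0.041575. Accumulating E over each segment gives final E = 1.3304.

G0 X-1.00 Y5.00 Z35.75
G1 X6.00 Y5.00 E0.2910
G1 X6.00 Y14.00 E0.6652
G1 X-1.00 Y14.00 E0.9562
G1 X-1.00 Y5.00 E1.3304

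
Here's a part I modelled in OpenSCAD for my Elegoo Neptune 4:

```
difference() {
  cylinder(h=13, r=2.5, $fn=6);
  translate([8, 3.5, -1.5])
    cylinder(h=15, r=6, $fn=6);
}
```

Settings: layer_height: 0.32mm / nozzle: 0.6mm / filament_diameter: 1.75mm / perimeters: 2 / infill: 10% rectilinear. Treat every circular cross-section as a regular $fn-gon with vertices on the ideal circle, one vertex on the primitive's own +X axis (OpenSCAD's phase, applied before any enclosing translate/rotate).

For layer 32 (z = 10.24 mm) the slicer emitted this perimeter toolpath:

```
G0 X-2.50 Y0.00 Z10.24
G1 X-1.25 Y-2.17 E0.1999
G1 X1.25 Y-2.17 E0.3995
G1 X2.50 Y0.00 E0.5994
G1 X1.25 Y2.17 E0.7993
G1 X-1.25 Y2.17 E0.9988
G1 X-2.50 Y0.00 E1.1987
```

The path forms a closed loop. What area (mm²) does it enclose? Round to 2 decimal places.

16.27 mm²

Apply the shoelace formula to the sequence of (X, Y) vertices; enclosed area = 16.27 mm².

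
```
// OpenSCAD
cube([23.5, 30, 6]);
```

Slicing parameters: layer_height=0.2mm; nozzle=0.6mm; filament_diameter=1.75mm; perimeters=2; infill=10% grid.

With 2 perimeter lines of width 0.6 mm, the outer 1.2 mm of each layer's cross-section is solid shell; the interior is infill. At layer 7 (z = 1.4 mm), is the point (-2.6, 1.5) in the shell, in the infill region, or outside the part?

At z = 1.4 mm: the cube is present — its section is the full 23.5×30 rectangle. Overall, the cross-section is a single solid region. The nearest boundary edge runs (0.00, 30.00)→(0.00, 0.00); distance from the point to it = 2.60 mm. The point is not inside any of the regions above, so it lies outside the cross-section (2.60 mm from the nearest boundary).

outside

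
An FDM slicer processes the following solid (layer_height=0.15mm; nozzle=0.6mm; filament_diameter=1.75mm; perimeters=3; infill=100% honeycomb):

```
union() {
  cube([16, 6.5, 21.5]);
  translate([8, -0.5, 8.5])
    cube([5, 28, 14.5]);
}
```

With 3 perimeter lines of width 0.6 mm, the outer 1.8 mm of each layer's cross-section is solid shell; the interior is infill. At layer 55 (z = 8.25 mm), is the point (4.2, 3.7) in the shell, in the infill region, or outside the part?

At z = 8.25 mm: the cube (footprint 16×6.5) is included at this height; the cube at (8, -0.5) is not intersected at this z (z outside [8.5, 23]); Combining (union): only the 16×6.5 cube is present, so the union is just that shape — 1 connected region. Overall, the cross-section is a single solid region. The nearest boundary edge runs (16.00, 6.50)→(0.00, 6.50); distance from the point to it = 2.80 mm. The point is inside the cross-section and 2.80 mm from the nearest boundary — more than the 1.8 mm shell width (3 × 0.6), so it's in the infill interior.

infill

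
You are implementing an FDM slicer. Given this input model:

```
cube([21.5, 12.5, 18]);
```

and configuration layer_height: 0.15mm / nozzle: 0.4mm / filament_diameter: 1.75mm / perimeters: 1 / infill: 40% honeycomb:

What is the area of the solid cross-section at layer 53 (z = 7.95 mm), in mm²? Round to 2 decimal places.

268.75 mm²

At z = 7.95 mm: the 21.5×12.5 cube contributes its full rectangle (area 268.75 mm²). Overall, the cross-section is a single solid region. Net area = 268.75 mm².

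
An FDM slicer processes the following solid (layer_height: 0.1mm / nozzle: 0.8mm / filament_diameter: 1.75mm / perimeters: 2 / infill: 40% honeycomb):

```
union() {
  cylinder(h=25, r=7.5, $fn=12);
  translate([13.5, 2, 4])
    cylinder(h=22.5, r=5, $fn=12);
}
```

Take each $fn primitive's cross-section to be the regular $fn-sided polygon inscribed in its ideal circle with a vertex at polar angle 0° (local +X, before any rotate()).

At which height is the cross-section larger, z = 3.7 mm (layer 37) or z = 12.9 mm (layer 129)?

Layer 37 (z = 3.7): the r=7.5 cylinder contributes a regular 12-gon of circumradius 7.5 (area = (12/2)·7.500²·sin(360°/12) = 168.75 mm²); the cylinder at (13.5, 2) does not reach this height (z outside [4, 26.5]); Combining (union): only the r=7.5 cylinder is present, so the union is just that shape — area = 168.75 mm². So its area = 168.75 mm². Layer 129 (z = 12.9): the r=7.5 cylinder contributes a regular 12-gon of circumradius 7.5 (area = (12/2)·7.500²·sin(360°/12) = 168.75 mm²); the r=5 cylinder at (13.5, 2) contributes a regular 12-gon of circumradius 5 (area = (12/2)·5.000²·sin(360°/12) = 75.00 mm²); Combining (union): the 2 present regions are separate (no shared area or edge), so areas and boundary lengths simply add and each stays a separate island — area = 243.75 mm². So its area = 243.75 mm². Layer 129 is larger (243.75 vs 168.75 mm²).

layer 129 (z = 12.9 mm)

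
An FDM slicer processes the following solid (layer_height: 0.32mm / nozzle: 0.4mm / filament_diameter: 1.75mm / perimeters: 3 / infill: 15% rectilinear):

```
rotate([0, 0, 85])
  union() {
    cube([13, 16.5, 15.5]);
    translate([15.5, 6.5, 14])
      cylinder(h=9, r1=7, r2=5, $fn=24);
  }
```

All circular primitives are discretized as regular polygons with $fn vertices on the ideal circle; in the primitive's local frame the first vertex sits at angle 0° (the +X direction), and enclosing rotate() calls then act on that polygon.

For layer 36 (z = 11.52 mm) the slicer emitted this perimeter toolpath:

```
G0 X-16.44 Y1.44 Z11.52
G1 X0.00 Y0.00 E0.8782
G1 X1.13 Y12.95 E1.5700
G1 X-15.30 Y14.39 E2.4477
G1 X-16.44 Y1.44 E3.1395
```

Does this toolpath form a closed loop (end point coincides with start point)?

Start point (G0): (-16.44, 1.44). End point (last G1): the path returns to the start — closed.

yes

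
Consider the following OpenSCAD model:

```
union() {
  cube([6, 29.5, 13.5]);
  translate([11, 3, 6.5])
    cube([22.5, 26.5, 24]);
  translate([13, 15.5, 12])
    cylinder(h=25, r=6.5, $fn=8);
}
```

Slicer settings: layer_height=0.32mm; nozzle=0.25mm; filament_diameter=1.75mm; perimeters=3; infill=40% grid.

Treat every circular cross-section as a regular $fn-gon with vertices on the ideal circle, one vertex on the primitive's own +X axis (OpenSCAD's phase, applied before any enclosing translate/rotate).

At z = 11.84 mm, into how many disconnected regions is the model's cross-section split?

At z = 11.84 mm: the cube (footprint 6×29.5) is included at this height; the cube at (11, 3) (footprint 22.5×26.5) is included at this height; the cylinder at (13, 15.5) does not reach this height (z outside [12, 37]); Taking the union: the 2 present regions are separate (no shared area or edge), so areas and boundary lengths simply add and each stays a separate island — 2 connected regions. The result has 2 disconnected regions.

2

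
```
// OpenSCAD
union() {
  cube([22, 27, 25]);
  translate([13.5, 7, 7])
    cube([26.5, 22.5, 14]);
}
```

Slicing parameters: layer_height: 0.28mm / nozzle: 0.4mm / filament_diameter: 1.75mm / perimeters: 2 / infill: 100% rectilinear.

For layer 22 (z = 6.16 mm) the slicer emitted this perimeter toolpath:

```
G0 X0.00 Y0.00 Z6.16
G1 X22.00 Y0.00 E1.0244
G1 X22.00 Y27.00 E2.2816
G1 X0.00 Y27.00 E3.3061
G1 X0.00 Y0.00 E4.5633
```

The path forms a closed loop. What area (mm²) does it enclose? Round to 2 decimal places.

594.00 mm²

Apply the shoelace formula to the sequence of (X, Y) vertices; enclosed area = 594.00 mm².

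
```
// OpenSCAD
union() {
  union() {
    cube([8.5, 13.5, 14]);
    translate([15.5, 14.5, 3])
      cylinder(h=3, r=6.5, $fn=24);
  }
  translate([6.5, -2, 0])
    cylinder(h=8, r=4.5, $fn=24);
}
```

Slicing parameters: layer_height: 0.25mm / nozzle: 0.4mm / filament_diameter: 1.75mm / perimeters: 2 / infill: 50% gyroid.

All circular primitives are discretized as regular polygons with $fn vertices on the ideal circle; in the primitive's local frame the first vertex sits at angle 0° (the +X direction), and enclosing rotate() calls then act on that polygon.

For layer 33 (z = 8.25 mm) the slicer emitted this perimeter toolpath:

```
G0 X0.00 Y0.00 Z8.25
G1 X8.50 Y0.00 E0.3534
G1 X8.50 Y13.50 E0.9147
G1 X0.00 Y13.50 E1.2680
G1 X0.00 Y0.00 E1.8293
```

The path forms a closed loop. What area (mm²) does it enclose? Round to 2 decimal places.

Apply the shoelace formula to the sequence of (X, Y) vertices; enclosed area = 114.75 mm².

114.75 mm²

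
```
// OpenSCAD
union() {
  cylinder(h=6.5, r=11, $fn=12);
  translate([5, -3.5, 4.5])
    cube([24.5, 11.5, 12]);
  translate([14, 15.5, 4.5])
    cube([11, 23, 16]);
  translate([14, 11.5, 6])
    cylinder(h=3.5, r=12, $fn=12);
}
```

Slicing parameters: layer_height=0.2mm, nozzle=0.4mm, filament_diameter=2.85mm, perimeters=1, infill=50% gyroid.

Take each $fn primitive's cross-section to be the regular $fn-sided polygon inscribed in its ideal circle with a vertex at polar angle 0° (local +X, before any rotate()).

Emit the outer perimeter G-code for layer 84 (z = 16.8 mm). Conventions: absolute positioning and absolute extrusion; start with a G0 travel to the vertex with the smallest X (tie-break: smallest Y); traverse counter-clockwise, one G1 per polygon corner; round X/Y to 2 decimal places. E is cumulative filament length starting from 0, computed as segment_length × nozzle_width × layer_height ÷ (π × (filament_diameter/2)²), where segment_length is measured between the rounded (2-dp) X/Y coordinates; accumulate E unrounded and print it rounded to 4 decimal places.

G0 X14.00 Y15.50 Z16.80
G1 X25.00 Y15.50 E0.1379
G1 X25.00 Y38.50 E0.4264
G1 X14.00 Y38.50 E0.5643
G1 X14.00 Y15.50 E0.8527

At z = 16.8 mm: the cylinder does not reach this height (z outside [0, 6.5]); the cube at (5, -3.5) is absent (z outside [4.5, 16.5]); the cube at (14, 15.5) (footprint 11×23) is included at this height; the cylinder at (14, 11.5) is absent (z outside [6, 9.5]); Merging all regions: only the 11×23 cube at (14, 15.5) is present, so the union is just that shape — 1 connected region. The outline is a single polygon with 4 vertices. Extrusion per mm of travel: 0.4 × 0.2 / (π × 1.425²) = 0.012540. Accumulating E over each segment gives final E = 0.8527.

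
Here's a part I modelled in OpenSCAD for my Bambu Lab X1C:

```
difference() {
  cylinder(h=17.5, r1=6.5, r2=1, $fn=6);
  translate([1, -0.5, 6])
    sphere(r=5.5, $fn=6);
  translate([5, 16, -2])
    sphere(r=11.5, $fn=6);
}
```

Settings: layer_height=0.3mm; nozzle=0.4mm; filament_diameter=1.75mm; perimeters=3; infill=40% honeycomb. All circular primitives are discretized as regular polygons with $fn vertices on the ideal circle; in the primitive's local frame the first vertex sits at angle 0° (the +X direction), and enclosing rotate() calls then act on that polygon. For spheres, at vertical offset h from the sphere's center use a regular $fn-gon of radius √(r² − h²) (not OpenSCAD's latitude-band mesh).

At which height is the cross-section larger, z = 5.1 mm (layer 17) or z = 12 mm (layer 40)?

layer 40 (z = 12 mm)

Layer 17 (z = 5.1): the cone (r1=6.5→r2=1) has section circumradius 4.897 here — a regular 6-gon (area = (6/2)·4.897²·sin(360°/6) = 62.31 mm²); the sphere at (1, -0.5): section is a regular 6-gon, circumradius = √(r²−h²) = √(5.5²−0.9²) = 5.426 (area = (6/2)·5.426²·sin(360°/6) = 76.49 mm²); the r=11.5 sphere at (5, 16) contributes a regular 6-gon of circumradius √(11.5²−7.1²) = 9.047 (area = (6/2)·9.047²·sin(360°/6) = 212.63 mm²); Subtracting the remaining from the first: starting from the cone (62.31 mm²), the r=5.5 sphere at (1, -0.5) partially overlaps it — only the 57.99 mm² overlap (of its 76.49 mm²) is removed, clipping the outline; the r=11.5 sphere at (5, 16) misses the remaining region (no effect) — area = 4.32 mm². So its area = 4.32 mm². Layer 40 (z = 12): the cone: at t=0.686 of its height the radius interpolates to r₁+(r₂−r₁)t = 2.729, giving a regular 6-gon of that circumradius (area = (6/2)·2.729²·sin(360°/6) = 19.34 mm²); the sphere at (1, -0.5) is not intersected at this z (|z−center|=6.000 > r=5.5); the sphere at (5, 16) is absent (|z−center|=14.000 > r=11.5); Subtracting the remaining from the first: none of the subtracted shapes is present at this height, so the cone is unchanged — area = 19.34 mm². So its area = 19.34 mm². Layer 40 is larger (19.34 vs 4.32 mm²).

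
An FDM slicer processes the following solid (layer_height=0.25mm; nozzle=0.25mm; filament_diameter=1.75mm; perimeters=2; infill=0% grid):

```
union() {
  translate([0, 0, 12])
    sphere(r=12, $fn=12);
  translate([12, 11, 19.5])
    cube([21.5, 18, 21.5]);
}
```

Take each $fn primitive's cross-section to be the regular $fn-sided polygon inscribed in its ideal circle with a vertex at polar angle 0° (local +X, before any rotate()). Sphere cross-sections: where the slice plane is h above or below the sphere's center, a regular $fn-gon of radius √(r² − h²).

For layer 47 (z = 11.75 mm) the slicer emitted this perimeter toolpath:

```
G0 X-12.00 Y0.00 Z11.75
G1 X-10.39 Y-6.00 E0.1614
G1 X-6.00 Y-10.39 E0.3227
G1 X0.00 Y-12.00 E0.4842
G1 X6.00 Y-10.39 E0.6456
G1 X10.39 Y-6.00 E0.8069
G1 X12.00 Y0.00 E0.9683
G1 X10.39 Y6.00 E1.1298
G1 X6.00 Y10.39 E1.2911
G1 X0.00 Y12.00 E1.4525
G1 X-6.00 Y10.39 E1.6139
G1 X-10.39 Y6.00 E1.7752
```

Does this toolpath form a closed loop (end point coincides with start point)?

Start point (G0): (-12.00, 0.00). End point (last G1): the path does not return to the start — open.

no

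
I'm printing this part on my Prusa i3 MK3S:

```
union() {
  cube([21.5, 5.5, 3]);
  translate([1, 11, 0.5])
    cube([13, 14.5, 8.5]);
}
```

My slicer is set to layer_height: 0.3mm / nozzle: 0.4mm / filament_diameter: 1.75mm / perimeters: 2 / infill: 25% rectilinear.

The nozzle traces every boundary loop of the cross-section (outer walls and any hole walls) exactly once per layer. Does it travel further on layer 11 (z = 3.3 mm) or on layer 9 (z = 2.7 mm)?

Layer 11 (z = 3.3): the cube is not intersected at this z (z outside [0, 3]); the cube at (1, 11) (footprint 13×14.5) is included at this height (perimeter 55.00 mm); Combining (union): only the 13×14.5 cube at (1, 11) is present, so the union is just that shape — boundary = 55.00 mm. So its perimeter = 55.00 mm. Layer 9 (z = 2.7): the cube is present — its section is the full 21.5×5.5 rectangle (perimeter 54.00 mm); the cube at (1, 11) is present — its section is the full 13×14.5 rectangle (perimeter 55.00 mm); Merging all regions: the 2 present regions are separate (no shared area or edge), so areas and boundary lengths simply add and each stays a separate island — boundary = 109.00 mm. So its perimeter = 109.00 mm. Layer 9 is larger (109.00 vs 55.00 mm).

layer 9 (z = 2.7 mm)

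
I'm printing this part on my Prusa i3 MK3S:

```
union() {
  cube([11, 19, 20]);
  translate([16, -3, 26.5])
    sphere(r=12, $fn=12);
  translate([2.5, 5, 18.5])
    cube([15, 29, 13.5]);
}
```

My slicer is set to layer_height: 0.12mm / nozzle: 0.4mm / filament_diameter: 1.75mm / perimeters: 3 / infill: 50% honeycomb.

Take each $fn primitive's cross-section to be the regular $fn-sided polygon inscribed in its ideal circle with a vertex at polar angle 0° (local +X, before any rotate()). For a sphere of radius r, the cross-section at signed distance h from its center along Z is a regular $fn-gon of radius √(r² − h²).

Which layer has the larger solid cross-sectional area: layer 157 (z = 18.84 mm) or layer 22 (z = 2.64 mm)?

layer 157 (z = 18.84 mm)

Layer 157 (z = 18.84): the cube is present — its section is the full 11×19 rectangle (area 209.00 mm²); the sphere at (16, -3): section is a regular 12-gon, circumradius = √(r²−h²) = √(12²−7.66²) = 9.237 (area = (12/2)·9.237²·sin(360°/12) = 255.97 mm²); the cube at (2.5, 5) (footprint 15×29) is included at this height (area 435.00 mm²); Taking the union: the regions partially overlap — summed areas 899.97 mm² minus the doubly-counted overlap 133.11 mm² gives 766.86 mm² — area = 766.86 mm². So its area = 766.86 mm². Layer 22 (z = 2.64): the 11×19 cube contributes its full rectangle (area 209.00 mm²); the sphere at (16, -3) does not reach this height (|z−center|=23.860 > r=12); the cube at (2.5, 5) does not reach this height (z outside [18.5, 32]); Merging all regions: only the 11×19 cube is present, so the union is just that shape — area = 209.00 mm². So its area = 209.00 mm². Layer 157 is larger (766.86 vs 209.00 mm²).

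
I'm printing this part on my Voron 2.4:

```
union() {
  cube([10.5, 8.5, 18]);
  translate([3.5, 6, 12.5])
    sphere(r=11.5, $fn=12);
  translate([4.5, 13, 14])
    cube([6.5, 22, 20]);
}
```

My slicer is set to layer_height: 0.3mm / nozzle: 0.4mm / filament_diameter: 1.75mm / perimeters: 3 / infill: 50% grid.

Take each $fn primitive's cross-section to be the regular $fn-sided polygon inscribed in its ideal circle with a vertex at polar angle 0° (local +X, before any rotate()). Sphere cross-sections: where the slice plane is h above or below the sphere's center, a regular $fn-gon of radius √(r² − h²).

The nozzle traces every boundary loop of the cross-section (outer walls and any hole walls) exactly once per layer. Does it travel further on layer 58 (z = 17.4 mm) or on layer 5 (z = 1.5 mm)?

Layer 58 (z = 17.4): the 10.5×8.5 cube contributes its full rectangle (perimeter 38.00 mm); the r=11.5 sphere at (3.5, 6) contributes a regular 12-gon of circumradius √(11.5²−4.9²) = 10.404 (perimeter = 2·12·10.404·sin(180°/12) = 64.63 mm); the 6.5×22 cube at (4.5, 13) contributes its full rectangle (perimeter 57.00 mm); Taking the union: the regions partially overlap (shared area 102.08 mm²), so the edge portions inside another operand are dropped and the merged outline is re-measured after clipping — boundary = 105.08 mm. So its perimeter = 105.08 mm. Layer 5 (z = 1.5): the 10.5×8.5 cube contributes its full rectangle (perimeter 38.00 mm); the r=11.5 sphere at (3.5, 6) slices to a regular 12-gon of circumradius 3.354 (√(r²−h²) with h=11 from center) (perimeter = 2·12·3.354·sin(180°/12) = 20.83 mm); the cube at (4.5, 13) does not reach this height (z outside [14, 34]); Combining (union): the regions partially overlap (shared area 31.48 mm²), so the edge portions inside another operand are dropped and the merged outline is re-measured after clipping — boundary = 38.45 mm. So its perimeter = 38.45 mm. Layer 58 is larger (105.08 vs 38.45 mm).

layer 58 (z = 17.4 mm)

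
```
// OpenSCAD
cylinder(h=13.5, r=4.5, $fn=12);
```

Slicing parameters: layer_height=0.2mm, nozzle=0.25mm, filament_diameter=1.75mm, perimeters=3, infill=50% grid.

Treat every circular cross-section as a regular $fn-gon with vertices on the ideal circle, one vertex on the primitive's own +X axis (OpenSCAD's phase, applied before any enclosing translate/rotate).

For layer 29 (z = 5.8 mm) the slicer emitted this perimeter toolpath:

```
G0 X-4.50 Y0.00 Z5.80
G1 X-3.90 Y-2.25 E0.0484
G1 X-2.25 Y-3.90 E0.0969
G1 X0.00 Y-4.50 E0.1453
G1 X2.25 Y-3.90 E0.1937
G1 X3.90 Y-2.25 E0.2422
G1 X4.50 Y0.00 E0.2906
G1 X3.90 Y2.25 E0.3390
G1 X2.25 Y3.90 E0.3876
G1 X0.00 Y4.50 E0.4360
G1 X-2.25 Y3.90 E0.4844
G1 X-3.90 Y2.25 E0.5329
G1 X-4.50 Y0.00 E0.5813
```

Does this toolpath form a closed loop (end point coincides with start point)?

Start point (G0): (-4.50, 0.00). End point (last G1): the path returns to the start — closed.

yes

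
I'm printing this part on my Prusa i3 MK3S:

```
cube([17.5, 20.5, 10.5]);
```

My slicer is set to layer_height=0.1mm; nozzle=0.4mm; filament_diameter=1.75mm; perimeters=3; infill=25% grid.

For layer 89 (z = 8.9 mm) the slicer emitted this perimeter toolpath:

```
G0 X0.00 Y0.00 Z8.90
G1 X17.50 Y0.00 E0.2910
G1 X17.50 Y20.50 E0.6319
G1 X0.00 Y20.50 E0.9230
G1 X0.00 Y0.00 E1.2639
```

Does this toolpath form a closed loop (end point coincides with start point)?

yes

Start point (G0): (0.00, 0.00). End point (last G1): the path returns to the start — closed.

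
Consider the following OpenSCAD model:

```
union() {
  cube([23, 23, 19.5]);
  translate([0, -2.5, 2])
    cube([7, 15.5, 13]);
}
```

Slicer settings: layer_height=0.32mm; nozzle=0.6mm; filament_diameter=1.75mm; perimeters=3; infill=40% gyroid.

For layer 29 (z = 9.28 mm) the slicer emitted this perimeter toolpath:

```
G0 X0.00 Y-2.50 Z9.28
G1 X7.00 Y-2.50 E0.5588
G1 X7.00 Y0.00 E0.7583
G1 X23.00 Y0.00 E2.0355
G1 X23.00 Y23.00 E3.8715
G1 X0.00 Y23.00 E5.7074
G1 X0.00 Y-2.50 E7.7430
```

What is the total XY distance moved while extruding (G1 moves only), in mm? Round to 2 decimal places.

97.00 mm

Sum the Euclidean lengths of each G1 segment: total = 97.00 mm.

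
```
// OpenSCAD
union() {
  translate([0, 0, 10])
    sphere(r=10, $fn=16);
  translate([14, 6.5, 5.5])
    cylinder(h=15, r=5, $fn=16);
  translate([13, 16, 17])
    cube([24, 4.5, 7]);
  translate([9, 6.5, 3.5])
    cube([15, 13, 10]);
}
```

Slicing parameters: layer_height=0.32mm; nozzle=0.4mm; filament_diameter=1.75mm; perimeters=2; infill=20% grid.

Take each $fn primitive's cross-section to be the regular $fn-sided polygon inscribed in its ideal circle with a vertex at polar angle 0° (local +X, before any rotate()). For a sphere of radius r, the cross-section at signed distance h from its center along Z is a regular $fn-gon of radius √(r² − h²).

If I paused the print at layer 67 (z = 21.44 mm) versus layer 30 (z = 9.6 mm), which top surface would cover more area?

layer 30 (z = 9.6 mm)

Layer 67 (z = 21.44): the sphere does not reach this height (|z−center|=11.440 > r=10); the cylinder at (14, 6.5) is not intersected at this z (z outside [5.5, 20.5]); the 24×4.5 cube at (13, 16) contributes its full rectangle (area 108.00 mm²); the cube at (9, 6.5) is not intersected at this z (z outside [3.5, 13.5]); Taking the union: only the 24×4.5 cube at (13, 16) is present, so the union is just that shape — area = 108.00 mm². So its area = 108.00 mm². Layer 30 (z = 9.6): the r=10 sphere contributes a regular 16-gon of circumradius √(10²−0.4²) = 9.992 (area = (16/2)·9.992²·sin(360°/16) = 305.66 mm²); the r=5 cylinder at (14, 6.5) contributes a regular 16-gon of circumradius 5 (area = (16/2)·5.000²·sin(360°/16) = 76.54 mm²); the cube at (13, 16) is not intersected at this z (z outside [17, 24]); the cube at (9, 6.5) (footprint 15×13) is included at this height (area 195.00 mm²); Merging all regions: the regions partially overlap — summed areas 577.19 mm² minus the doubly-counted overlap 38.27 mm² gives 538.93 mm² — area = 538.93 mm². So its area = 538.93 mm². Layer 30 is larger (538.93 vs 108.00 mm²).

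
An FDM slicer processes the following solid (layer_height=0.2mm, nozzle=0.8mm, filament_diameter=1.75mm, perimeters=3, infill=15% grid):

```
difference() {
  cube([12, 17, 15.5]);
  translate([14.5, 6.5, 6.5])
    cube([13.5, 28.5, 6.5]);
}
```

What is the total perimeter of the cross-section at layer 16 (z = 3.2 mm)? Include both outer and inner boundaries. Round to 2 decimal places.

58.00 mm

At z = 3.2 mm: the cube is present — its section is the full 12×17 rectangle (perimeter 58.00 mm); the cube at (14.5, 6.5) is not intersected at this z (z outside [6.5, 13]); After the difference (first − rest): none of the subtracted shapes is present at this height, so the 12×17 cube is unchanged — boundary = 58.00 mm. Overall, the cross-section is a single solid region. Total boundary length (outer) = 58.00 mm.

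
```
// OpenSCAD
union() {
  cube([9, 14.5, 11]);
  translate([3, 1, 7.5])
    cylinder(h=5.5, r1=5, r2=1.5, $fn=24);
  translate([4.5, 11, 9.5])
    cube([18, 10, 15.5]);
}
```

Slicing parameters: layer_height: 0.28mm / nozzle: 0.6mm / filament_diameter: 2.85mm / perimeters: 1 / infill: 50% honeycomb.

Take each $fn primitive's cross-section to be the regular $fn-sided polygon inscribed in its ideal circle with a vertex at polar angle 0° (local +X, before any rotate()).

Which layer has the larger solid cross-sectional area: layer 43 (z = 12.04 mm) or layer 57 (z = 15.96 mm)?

layer 43 (z = 12.04 mm)

Layer 43 (z = 12.04): the cube is absent (z outside [0, 11]); the cone at (3, 1) contributes a regular 24-gon of circumradius 2.111 (interpolated between r1=5 and r2=1.5 at t=0.825) (area = (24/2)·2.111²·sin(360°/24) = 13.84 mm²); the 18×10 cube at (4.5, 11) contributes its full rectangle (area 180.00 mm²); Combining (union): the 2 present regions are separate (no shared area or edge), so areas and boundary lengths simply add and each stays a separate island — area = 193.84 mm². So its area = 193.84 mm². Layer 57 (z = 15.96): the cube does not reach this height (z outside [0, 11]); the cone at (3, 1) is absent (z outside [7.5, 13]); the cube at (4.5, 11) is present — its section is the full 18×10 rectangle (area 180.00 mm²); Merging all regions: only the 18×10 cube at (4.5, 11) is present, so the union is just that shape — area = 180.00 mm². So its area = 180.00 mm². Layer 43 is larger (193.84 vs 180.00 mm²).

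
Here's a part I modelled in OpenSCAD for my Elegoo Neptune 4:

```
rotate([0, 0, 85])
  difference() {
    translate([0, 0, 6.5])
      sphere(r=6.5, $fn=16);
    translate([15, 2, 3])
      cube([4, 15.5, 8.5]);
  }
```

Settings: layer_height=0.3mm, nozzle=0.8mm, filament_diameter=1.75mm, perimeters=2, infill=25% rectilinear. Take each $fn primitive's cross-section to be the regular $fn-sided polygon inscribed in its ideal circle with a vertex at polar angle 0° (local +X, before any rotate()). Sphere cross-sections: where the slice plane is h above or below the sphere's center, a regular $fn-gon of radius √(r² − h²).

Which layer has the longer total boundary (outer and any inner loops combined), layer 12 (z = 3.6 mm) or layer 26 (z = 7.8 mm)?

Layer 12 (z = 3.6): the r=6.5 sphere slices to a regular 16-gon of circumradius 5.817 (√(r²−h²) with h=2.9 from center) (perimeter = 2·16·5.817·sin(180°/16) = 36.32 mm); the 4×15.5 cube at (15, 2) contributes its full rectangle (perimeter 39.00 mm); Taking the first minus the rest: starting from the r=6.5 sphere, the 4×15.5 cube at (15, 2) misses the remaining region (no effect) — boundary = 36.32 mm; (whole slice rotated 85° about Z — lengths, areas and connectivity unchanged). So its perimeter = 36.32 mm. Layer 26 (z = 7.8): the r=6.5 sphere contributes a regular 16-gon of circumradius √(6.5²−1.3²) = 6.369 (perimeter = 2·16·6.369·sin(180°/16) = 39.76 mm); the cube at (15, 2) (footprint 4×15.5) is included at this height (perimeter 39.00 mm); Taking the first minus the rest: starting from the r=6.5 sphere, the 4×15.5 cube at (15, 2) misses the remaining region (no effect) — boundary = 39.76 mm; (rotated 85° about Z; rotation is an isometry so areas/perimeters/island counts are preserved). So its perimeter = 39.76 mm. Layer 26 is larger (39.76 vs 36.32 mm).

layer 26 (z = 7.8 mm)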